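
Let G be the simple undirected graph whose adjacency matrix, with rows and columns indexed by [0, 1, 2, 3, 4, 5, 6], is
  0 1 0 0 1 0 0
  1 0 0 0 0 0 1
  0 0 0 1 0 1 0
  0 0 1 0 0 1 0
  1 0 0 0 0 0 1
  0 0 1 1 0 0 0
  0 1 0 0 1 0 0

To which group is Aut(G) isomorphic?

D_3 × D_4

G has two connected components, {0, 1, 4, 6} and {2, 3, 5}; each is 2-regular, so G = C_4 ⊔ C_3. No automorphism exchanges components of different sizes, hence Aut(G) is the direct product D_3 × D_4, order 48.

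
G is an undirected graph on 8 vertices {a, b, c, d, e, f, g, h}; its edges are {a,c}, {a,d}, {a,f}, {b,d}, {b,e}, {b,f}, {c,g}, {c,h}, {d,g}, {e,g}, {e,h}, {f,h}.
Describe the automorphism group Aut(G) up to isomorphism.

G is 3-regular and bipartite on 2^3 = 8 vertices with girth 4; it is the hypercube graph Q_3. Aut(Q_3) consists of the signed permutations of the 3 coordinate axes: 3! permutations times 2^3 sign flips, so |Aut| = 2^3·3! = 48.

the hyperoctahedral group B_3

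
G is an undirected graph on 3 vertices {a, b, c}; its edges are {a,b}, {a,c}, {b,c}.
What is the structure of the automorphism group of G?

S_3

Every vertex has degree 2, so G is the complete graph K_3. Every bijection on the vertex set is an automorphism of K_3; hence Aut(K_3) ≅ S_3, order 6.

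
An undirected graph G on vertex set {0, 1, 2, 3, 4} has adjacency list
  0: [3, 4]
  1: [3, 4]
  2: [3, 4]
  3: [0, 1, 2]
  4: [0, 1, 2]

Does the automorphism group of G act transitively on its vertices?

No

Automorphisms preserve degree, but G has vertices of degree 2 and vertices of degree 3; no automorphism maps one to the other, so G is not vertex-transitive.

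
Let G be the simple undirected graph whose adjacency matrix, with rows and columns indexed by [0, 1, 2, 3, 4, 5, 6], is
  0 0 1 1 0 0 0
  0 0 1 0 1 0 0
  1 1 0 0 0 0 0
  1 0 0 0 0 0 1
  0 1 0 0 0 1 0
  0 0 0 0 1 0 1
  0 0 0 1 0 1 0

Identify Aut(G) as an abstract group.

D_7

Every vertex has degree 2 and the graph is connected, so G is the 7-cycle C_7. C_7 has 7 rotations and 7 reflections, so Aut(C_7) ≅ D_7 of order 14.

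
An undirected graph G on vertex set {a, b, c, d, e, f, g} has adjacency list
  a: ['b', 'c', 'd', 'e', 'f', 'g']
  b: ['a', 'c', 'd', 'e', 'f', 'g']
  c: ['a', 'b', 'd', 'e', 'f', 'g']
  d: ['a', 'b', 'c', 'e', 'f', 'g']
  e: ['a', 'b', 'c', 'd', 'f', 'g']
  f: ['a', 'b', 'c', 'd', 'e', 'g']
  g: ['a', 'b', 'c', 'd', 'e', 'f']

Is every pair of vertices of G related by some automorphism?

Every vertex has degree 6, so G is the complete graph K_7. Any permutation of the 7 vertices preserves K_7, so Aut(K_7) = S_7 of order 7! = 5040. This group acts transitively on the 7 vertices.

Yes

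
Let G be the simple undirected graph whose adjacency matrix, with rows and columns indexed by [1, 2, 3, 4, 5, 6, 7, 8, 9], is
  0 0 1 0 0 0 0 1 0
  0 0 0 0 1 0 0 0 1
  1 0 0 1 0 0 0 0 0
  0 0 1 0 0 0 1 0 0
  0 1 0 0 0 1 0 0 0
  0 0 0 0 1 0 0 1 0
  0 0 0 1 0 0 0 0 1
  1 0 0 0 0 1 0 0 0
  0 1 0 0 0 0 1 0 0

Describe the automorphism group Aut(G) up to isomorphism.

the dihedral group of order 18

G is 2-regular and connected on 9 vertices, i.e. the cycle C_9. C_9 has 9 rotations and 9 reflections, so Aut(C_9) ≅ D_9 of order 18.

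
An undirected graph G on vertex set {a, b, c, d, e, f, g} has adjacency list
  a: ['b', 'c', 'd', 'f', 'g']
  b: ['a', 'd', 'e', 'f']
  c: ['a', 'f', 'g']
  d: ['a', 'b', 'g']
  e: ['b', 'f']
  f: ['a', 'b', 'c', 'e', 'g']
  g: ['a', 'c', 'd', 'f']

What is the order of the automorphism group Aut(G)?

Degrees alone do not determine every vertex (e.g. a and f both have degree 5), but their neighbour-degree multisets differ: N(a) has degrees [3, 3, 4, 4, 5] while N(f) has degrees [2, 3, 4, 4, 5]. Repeating this refinement separates all vertices, so the only automorphism is the identity.

1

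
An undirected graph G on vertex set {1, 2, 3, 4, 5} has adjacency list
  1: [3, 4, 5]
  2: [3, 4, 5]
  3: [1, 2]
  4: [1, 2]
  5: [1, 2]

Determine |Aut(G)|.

The vertices split by degree into {1, 2} (degree 3) and {3, 4, 5} (degree 2); every edge runs between the two parts, so G is the complete bipartite graph K_{2,3}. The parts have unequal sizes, so no automorphism swaps them; each part is permuted independently, giving S_3 × S_2 of order 3!·2! = 12.

12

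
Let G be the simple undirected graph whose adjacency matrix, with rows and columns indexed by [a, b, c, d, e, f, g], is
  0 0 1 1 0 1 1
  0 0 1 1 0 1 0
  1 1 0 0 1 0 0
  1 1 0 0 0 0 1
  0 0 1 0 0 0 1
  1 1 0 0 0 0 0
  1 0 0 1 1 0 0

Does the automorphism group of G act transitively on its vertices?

No

Vertex a is the only vertex of degree 4, so every automorphism fixes it; G is not vertex-transitive.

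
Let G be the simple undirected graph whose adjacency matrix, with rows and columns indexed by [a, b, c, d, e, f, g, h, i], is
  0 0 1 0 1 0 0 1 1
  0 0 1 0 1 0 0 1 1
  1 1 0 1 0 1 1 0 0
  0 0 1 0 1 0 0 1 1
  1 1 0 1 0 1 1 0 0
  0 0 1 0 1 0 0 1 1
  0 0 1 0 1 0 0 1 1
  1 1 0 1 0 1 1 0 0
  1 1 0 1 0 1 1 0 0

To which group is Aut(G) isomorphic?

The vertices split by degree into {c, e, h, i} (degree 5) and {a, b, d, f, g} (degree 4); every edge runs between the two parts, so G is the complete bipartite graph K_{4,5}. The parts have unequal sizes, so no automorphism swaps them; each part is permuted independently, giving S_4 × S_5 of order 4!·5! = 2880.

S_4 × S_5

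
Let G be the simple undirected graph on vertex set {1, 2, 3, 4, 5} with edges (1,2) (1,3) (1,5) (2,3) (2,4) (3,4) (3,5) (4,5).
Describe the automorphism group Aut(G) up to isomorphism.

Vertex 3 is the unique vertex of degree 4; the remaining 4 vertices each have degree 3 and induce a cycle, so G is the wheel on 5 vertices with hub 3. Every automorphism fixes the hub and acts on the rim 4-cycle, so Aut(G) ≅ Aut(C_4) = D_4 of order 8.

D_4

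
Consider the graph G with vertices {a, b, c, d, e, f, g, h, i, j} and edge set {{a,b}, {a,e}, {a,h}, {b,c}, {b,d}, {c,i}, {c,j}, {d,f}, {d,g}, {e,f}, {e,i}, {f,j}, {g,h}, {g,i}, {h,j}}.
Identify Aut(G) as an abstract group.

G is 3-regular on 10 vertices with no triangles and no 4-cycles (girth 5): this is the Petersen graph. Viewing the Petersen graph as the Kneser graph K(5,2) — vertices are 2-subsets of {1,…,5}, edges join disjoint pairs — its automorphisms are exactly the permutations of the 5-element set, so Aut ≅ S_5 of order 120.

S_5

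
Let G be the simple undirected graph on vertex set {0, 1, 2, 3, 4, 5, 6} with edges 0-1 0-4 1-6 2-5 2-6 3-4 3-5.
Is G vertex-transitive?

Yes

G is 2-regular and connected on 7 vertices, i.e. the cycle C_7. The automorphisms of the 7-cycle are exactly the symmetries of a regular 7-gon: the dihedral group D_7, |D_7| = 14. This group acts transitively on the 7 vertices.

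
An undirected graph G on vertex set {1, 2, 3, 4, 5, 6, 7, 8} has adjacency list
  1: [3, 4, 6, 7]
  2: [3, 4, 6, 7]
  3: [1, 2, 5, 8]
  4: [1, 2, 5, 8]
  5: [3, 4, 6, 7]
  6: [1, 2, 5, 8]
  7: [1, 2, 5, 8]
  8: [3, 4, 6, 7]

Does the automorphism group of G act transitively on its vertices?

Yes

G is 4-regular and bipartite with parts {1, 2, 5, 8} and {3, 4, 6, 7} (each part is independent and every cross-pair is an edge), so G = K_{4,4}. Aut(K_{4,4}) is the wreath product S_4 ≀ Z_2: permute within each part, then optionally swap the parts; |Aut| = 2·(4!)² = 1152. Under this action every vertex can be carried to every other, so G is vertex-transitive.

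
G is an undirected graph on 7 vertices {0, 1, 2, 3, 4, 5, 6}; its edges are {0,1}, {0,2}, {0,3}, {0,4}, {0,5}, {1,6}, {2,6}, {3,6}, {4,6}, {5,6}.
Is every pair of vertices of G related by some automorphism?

Automorphisms preserve degree, but G has vertices of degree 2 and vertices of degree 5; no automorphism maps one to the other, so G is not vertex-transitive.

No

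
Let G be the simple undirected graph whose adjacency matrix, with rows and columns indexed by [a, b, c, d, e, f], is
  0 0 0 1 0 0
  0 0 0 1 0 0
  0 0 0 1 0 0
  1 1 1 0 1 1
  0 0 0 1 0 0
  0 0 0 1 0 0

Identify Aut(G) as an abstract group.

Vertex d has degree 5 and every other vertex has degree 1, so G is the star K_{1,5} with centre d. Any automorphism fixes the centre and permutes the 5 leaves freely, so Aut(G) ≅ S_5 of order 5! = 120.

S_5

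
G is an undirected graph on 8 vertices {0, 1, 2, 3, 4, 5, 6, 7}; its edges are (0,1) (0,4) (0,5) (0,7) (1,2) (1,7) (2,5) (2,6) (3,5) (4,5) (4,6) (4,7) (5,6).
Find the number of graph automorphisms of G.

1

The degree sequence is [4, 3, 3, 1, 4, 5, 3, 3]. Checking the degree-preserving permutations of the vertex set shows that none except the identity preserves every edge, so Aut(G) is trivial.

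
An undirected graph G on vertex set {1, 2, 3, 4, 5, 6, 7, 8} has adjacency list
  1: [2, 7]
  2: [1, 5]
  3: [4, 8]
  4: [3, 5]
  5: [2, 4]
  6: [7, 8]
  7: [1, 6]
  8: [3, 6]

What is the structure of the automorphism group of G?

D_8

G is 2-regular and connected on 8 vertices, i.e. the cycle C_8. The automorphisms of the 8-cycle are exactly the symmetries of a regular 8-gon: the dihedral group D_8, |D_8| = 16.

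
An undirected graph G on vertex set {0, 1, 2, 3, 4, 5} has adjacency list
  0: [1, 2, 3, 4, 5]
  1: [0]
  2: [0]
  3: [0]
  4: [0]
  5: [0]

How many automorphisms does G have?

120

Vertex 0 has degree 5 and every other vertex has degree 1, so G is the star K_{1,5} with centre 0. Any automorphism fixes the centre and permutes the 5 leaves freely, so Aut(G) ≅ S_5 of order 5! = 120.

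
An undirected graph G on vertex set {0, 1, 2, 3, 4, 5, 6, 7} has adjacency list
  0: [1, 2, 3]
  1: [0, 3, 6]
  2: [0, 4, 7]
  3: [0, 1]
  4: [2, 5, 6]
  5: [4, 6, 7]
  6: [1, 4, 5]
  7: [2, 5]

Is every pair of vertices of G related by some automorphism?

Automorphisms preserve degree, but G has vertices of degree 2 and vertices of degree 3; no automorphism maps one to the other, so G is not vertex-transitive.

No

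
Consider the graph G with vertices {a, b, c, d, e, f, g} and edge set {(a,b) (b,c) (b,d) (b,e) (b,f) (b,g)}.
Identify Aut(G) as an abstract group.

Vertex b has degree 6 and every other vertex has degree 1, so G is the star K_{1,6} with centre b. The 6 leaves are pairwise interchangeable while the centre is fixed, giving Aut(G) = S_6.

the symmetric group on 6 letters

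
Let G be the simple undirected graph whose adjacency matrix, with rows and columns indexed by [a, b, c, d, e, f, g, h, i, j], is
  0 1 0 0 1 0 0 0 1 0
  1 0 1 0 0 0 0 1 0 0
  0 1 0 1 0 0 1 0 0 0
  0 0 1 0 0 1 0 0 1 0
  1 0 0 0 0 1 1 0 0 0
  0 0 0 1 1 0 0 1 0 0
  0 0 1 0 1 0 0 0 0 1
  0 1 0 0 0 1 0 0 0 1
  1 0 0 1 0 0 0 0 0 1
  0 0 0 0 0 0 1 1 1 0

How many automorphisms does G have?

G is 3-regular on 10 vertices with no triangles and no 4-cycles (girth 5): this is the Petersen graph. Viewing the Petersen graph as the Kneser graph K(5,2) — vertices are 2-subsets of {1,…,5}, edges join disjoint pairs — its automorphisms are exactly the permutations of the 5-element set, so Aut ≅ S_5 of order 120.

120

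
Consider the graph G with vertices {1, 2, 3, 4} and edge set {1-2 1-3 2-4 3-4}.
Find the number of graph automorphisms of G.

8

Every vertex has degree 2 and the graph is connected, so G is the 4-cycle C_4. The automorphisms of the 4-cycle are exactly the symmetries of a regular 4-gon: the dihedral group D_4, |D_4| = 8.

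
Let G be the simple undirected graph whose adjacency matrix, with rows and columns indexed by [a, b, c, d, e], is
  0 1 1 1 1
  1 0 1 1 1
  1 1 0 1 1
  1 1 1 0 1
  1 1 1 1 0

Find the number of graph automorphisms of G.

Every vertex has degree 4, so G is the complete graph K_5. Any permutation of the 5 vertices preserves K_5, so Aut(K_5) = S_5 of order 5! = 120.

120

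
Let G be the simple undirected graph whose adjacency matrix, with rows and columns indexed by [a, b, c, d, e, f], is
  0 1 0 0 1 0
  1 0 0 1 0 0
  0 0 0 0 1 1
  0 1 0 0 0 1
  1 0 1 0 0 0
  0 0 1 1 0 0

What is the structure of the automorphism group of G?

G is 2-regular and connected on 6 vertices, i.e. the cycle C_6. C_6 has 6 rotations and 6 reflections, so Aut(C_6) ≅ D_6 of order 12.

D_6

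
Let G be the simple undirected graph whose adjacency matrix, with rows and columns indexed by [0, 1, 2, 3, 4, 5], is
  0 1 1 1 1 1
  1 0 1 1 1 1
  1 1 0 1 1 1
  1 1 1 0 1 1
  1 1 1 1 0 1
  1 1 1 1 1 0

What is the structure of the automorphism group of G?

S_6

All 6 vertices are pairwise adjacent: G = K_6. Every bijection on the vertex set is an automorphism of K_6; hence Aut(K_6) ≅ S_6, order 720.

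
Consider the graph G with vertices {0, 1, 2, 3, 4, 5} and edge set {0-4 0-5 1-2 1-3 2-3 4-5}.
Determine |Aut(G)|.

72

G has two connected components, {1, 2, 3} and {0, 4, 5}; each is 2-regular, so G = C_3 ⊔ C_3. Aut of a disjoint union of two copies of C_3 is the wreath product D_3 ≀ Z_2, of order 2·6² = 72.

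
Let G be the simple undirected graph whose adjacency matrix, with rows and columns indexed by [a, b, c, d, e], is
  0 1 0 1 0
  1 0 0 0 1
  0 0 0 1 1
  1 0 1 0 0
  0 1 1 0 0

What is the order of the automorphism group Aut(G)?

G is 2-regular and connected on 5 vertices, i.e. the cycle C_5. The automorphisms of the 5-cycle are exactly the symmetries of a regular 5-gon: the dihedral group D_5, |D_5| = 10.

10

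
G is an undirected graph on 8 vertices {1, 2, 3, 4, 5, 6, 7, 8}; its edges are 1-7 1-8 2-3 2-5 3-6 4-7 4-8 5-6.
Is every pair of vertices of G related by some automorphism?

Yes

G has two connected components, {2, 3, 5, 6} and {1, 4, 7, 8}; each is 2-regular, so G = C_4 ⊔ C_4. With two isomorphic components, Aut(G) = Aut(C_4) ≀ S_2 = (D_4 × D_4) ⋊ Z_2: permute each cycle by D_4, then optionally swap the two cycles. Order 2·(2·4)² = 128. This group acts transitively on the 8 vertices.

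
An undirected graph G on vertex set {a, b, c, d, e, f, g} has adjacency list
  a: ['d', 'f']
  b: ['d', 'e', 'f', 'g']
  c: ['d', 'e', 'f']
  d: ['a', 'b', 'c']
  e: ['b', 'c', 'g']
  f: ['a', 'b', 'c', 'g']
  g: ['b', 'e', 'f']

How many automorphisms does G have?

1

The degree sequence is [2, 4, 3, 3, 3, 4, 3]. Checking the degree-preserving permutations of the vertex set shows that none except the identity preserves every edge, so Aut(G) is trivial.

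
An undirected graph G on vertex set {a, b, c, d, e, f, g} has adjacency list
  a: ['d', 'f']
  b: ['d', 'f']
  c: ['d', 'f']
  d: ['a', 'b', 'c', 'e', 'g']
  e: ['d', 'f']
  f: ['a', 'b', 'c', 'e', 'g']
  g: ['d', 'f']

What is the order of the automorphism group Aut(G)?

240

The vertices split by degree into {d, f} (degree 5) and {a, b, c, e, g} (degree 2); every edge runs between the two parts, so G is the complete bipartite graph K_{2,5}. The parts have unequal sizes, so no automorphism swaps them; each part is permuted independently, giving S_2 × S_5 of order 2!·5! = 240.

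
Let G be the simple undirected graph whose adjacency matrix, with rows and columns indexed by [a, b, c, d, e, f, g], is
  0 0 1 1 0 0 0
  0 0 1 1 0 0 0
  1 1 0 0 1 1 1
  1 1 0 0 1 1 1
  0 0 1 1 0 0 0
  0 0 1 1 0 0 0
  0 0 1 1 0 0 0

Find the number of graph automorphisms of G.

The vertices split by degree into {c, d} (degree 5) and {a, b, e, f, g} (degree 2); every edge runs between the two parts, so G is the complete bipartite graph K_{2,5}. Automorphisms preserve the bipartition setwise (since the parts differ in size) and act as S_2 × S_5 within it; |Aut| = 240.

240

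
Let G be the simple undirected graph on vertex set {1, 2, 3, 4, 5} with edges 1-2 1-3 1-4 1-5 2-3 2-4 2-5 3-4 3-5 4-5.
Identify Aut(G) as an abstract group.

S_5

All 5 vertices are pairwise adjacent: G = K_5. Every bijection on the vertex set is an automorphism of K_5; hence Aut(K_5) ≅ S_5, order 120.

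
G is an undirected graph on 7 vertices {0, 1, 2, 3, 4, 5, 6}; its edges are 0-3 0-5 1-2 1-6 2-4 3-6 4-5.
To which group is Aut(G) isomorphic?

Every vertex has degree 2 and the graph is connected, so G is the 7-cycle C_7. C_7 has 7 rotations and 7 reflections, so Aut(C_7) ≅ D_7 of order 14.

the dihedral group of order 14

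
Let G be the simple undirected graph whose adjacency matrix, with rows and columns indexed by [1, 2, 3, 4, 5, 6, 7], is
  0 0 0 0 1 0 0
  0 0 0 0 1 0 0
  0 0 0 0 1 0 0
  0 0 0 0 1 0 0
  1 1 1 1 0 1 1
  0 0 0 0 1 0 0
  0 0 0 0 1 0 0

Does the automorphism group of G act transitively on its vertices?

No

Vertex 5 is the only vertex of degree 6, so every automorphism fixes it; G is not vertex-transitive.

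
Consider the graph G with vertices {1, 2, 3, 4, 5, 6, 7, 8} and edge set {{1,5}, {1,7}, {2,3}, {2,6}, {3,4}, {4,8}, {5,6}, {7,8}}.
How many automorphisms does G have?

16

Every vertex has degree 2 and the graph is connected, so G is the 8-cycle C_8. The automorphisms of the 8-cycle are exactly the symmetries of a regular 8-gon: the dihedral group D_8, |D_8| = 16.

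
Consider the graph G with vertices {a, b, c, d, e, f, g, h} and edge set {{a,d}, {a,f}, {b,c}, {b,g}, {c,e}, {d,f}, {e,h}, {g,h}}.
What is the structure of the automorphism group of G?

G has two connected components, {b, c, e, g, h} and {a, d, f}; each is 2-regular, so G = C_5 ⊔ C_3. The components are non-isomorphic (different sizes), so Aut(G) = Aut(C_5) × Aut(C_3) = D_5 × D_3 of order 10·6 = 60.

D_5 × D_3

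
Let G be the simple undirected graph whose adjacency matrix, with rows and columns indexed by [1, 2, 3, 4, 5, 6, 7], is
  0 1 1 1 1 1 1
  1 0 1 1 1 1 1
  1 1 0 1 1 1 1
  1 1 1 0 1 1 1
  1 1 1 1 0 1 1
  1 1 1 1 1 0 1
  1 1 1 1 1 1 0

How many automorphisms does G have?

5040

All 7 vertices are pairwise adjacent: G = K_7. Every bijection on the vertex set is an automorphism of K_7; hence Aut(K_7) ≅ S_7, order 5040.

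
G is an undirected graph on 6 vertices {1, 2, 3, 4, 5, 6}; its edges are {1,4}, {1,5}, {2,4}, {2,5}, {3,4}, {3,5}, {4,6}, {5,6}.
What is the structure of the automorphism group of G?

The vertices split by degree into {4, 5} (degree 4) and {1, 2, 3, 6} (degree 2); every edge runs between the two parts, so G is the complete bipartite graph K_{2,4}. Automorphisms preserve the bipartition setwise (since the parts differ in size) and act as S_4 × S_2 within it; |Aut| = 48.

S_4 × S_2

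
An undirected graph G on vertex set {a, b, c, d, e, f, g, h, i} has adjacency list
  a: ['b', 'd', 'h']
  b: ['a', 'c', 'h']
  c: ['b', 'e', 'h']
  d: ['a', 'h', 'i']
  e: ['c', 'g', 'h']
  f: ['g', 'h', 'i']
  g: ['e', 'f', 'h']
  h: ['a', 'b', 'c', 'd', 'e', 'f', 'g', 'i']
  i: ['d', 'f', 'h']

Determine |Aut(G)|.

Vertex h is the unique vertex of degree 8; the remaining 8 vertices each have degree 3 and induce a cycle, so G is the wheel on 9 vertices with hub h. With the hub fixed, the remaining symmetry is that of the rim cycle C_8, giving the dihedral group D_8.

16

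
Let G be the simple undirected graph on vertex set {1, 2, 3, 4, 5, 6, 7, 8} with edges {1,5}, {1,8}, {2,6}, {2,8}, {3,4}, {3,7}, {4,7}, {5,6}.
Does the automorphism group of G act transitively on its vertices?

No

G has two connected components, {1, 2, 5, 6, 8} and {3, 4, 7}; each is 2-regular, so G = C_5 ⊔ C_3. The orbit of 1 under Aut(G) is {1, 2, 5, 6, 8}, which does not contain 3, so G is not vertex-transitive.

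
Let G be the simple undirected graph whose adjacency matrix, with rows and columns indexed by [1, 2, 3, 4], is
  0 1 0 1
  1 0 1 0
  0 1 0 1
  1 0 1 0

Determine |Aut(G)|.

G is 2-regular and connected on 4 vertices, i.e. the cycle C_4. The automorphisms of the 4-cycle are exactly the symmetries of a regular 4-gon: the dihedral group D_4, |D_4| = 8.

8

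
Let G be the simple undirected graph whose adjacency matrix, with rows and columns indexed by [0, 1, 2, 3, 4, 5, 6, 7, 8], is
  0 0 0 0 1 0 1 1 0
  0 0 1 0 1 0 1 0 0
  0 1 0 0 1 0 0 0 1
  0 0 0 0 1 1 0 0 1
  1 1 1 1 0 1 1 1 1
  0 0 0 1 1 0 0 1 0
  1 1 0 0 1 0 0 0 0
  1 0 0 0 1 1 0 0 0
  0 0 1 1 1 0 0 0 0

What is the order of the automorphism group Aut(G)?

16

Vertex 4 is the unique vertex of degree 8; the remaining 8 vertices each have degree 3 and induce a cycle, so G is the wheel on 9 vertices with hub 4. With the hub fixed, the remaining symmetry is that of the rim cycle C_8, giving the dihedral group D_8.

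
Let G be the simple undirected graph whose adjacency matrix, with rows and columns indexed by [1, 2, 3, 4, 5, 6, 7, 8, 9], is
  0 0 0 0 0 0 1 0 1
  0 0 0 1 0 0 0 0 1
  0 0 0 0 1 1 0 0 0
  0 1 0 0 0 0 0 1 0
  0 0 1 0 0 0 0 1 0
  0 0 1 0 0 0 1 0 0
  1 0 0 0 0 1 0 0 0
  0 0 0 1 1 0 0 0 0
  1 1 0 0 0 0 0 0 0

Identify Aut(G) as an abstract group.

G is 2-regular and connected on 9 vertices, i.e. the cycle C_9. C_9 has 9 rotations and 9 reflections, so Aut(C_9) ≅ D_9 of order 18.

the dihedral group of order 18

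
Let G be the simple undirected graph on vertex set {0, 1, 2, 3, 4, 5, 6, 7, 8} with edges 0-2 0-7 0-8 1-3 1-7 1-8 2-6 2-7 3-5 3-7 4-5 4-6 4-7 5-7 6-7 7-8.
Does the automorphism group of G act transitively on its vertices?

No

Vertex 7 is the only vertex of degree 8, so every automorphism fixes it; G is not vertex-transitive.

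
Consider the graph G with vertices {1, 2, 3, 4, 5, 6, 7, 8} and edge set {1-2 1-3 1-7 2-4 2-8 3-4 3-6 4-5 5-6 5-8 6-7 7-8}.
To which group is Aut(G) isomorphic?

Z_2^3 ⋊ S_3

G is 3-regular and bipartite on 2^3 = 8 vertices with girth 4; it is the hypercube graph Q_3. Aut(Q_3) consists of the signed permutations of the 3 coordinate axes: 3! permutations times 2^3 sign flips, so |Aut| = 2^3·3! = 48.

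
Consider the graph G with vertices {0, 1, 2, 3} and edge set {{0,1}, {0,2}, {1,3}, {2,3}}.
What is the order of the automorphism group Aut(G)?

8

G is 2-regular and bipartite with parts {1, 2} and {0, 3} (each part is independent and every cross-pair is an edge), so G = K_{2,2}. Aut(K_{2,2}) is the wreath product S_2 ≀ Z_2: permute within each part, then optionally swap the parts; |Aut| = 2·(2!)² = 8.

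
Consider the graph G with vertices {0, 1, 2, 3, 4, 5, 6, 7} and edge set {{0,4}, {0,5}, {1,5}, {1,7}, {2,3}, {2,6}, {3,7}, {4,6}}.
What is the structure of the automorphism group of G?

G is 2-regular and connected on 8 vertices, i.e. the cycle C_8. C_8 has 8 rotations and 8 reflections, so Aut(C_8) ≅ D_8 of order 16.

D_8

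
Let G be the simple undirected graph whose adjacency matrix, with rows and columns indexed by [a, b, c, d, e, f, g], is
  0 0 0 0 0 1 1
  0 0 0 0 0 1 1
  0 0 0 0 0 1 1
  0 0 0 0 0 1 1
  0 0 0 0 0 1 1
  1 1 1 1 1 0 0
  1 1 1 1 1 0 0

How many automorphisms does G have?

The vertices split by degree into {f, g} (degree 5) and {a, b, c, d, e} (degree 2); every edge runs between the two parts, so G is the complete bipartite graph K_{2,5}. Automorphisms preserve the bipartition setwise (since the parts differ in size) and act as S_2 × S_5 within it; |Aut| = 240.

240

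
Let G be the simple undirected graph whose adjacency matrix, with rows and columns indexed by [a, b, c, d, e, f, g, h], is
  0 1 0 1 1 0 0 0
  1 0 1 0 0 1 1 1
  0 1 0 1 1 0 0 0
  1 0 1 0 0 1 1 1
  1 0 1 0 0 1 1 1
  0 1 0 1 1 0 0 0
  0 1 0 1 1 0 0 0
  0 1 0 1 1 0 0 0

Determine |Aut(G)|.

720

The vertices split by degree into {b, d, e} (degree 5) and {a, c, f, g, h} (degree 3); every edge runs between the two parts, so G is the complete bipartite graph K_{3,5}. The parts have unequal sizes, so no automorphism swaps them; each part is permuted independently, giving S_3 × S_5 of order 3!·5! = 720.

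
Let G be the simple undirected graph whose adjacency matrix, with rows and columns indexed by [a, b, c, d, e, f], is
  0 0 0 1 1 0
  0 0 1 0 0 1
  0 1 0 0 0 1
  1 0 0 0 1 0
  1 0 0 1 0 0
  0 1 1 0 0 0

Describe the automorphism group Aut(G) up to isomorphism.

G has two connected components, {b, c, f} and {a, d, e}; each is 2-regular, so G = C_3 ⊔ C_3. With two isomorphic components, Aut(G) = Aut(C_3) ≀ S_2 = (D_3 × D_3) ⋊ Z_2: permute each cycle by D_3, then optionally swap the two cycles. Order 2·(2·3)² = 72.

D_3 ≀ Z_2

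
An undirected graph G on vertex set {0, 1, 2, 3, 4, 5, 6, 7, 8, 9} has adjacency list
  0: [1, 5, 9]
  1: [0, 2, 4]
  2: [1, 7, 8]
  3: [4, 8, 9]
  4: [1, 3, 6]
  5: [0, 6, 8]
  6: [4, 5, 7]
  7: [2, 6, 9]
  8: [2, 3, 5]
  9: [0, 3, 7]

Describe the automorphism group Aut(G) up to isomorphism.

S_5

G is 3-regular on 10 vertices with no triangles and no 4-cycles (girth 5): this is the Petersen graph. It is a classical fact that the Petersen graph has automorphism group S_5 (order 120), arising from its description as the Kneser graph K(5,2).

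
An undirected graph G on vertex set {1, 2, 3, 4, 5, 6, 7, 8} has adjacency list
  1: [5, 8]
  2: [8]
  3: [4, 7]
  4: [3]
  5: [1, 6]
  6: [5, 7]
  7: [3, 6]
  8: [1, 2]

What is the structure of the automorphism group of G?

The degree sequence is [2, 1, 2, 1, 2, 2, 2, 2]; the two degree-1 vertices 2 and 4 are the ends of a path, so G = P_8. A path has exactly one nontrivial symmetry — reversal — giving Aut(G) of order 2.

Z_2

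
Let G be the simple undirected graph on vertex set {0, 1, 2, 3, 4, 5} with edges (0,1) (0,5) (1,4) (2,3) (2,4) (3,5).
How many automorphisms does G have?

G is 2-regular and connected on 6 vertices, i.e. the cycle C_6. The automorphisms of the 6-cycle are exactly the symmetries of a regular 6-gon: the dihedral group D_6, |D_6| = 12.

12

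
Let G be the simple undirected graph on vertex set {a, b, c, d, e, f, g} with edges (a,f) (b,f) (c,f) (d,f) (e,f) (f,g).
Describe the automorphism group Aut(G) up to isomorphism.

Vertex f has degree 6 and every other vertex has degree 1, so G is the star K_{1,6} with centre f. The 6 leaves are pairwise interchangeable while the centre is fixed, giving Aut(G) = S_6.

the symmetric group on 6 letters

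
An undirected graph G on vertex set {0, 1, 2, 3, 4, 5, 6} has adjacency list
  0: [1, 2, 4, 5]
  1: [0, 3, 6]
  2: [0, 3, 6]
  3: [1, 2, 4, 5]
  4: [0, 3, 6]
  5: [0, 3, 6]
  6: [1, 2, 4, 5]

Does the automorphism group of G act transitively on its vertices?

Automorphisms preserve degree, but G has vertices of degree 3 and vertices of degree 4; no automorphism maps one to the other, so G is not vertex-transitive.

No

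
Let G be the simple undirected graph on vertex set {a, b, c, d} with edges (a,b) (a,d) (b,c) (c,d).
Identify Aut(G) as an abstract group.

the dihedral group of order 8

G is 2-regular and bipartite on 2^2 = 4 vertices with girth 4; it is the hypercube graph Q_2. Aut(Q_2) consists of the signed permutations of the 2 coordinate axes: 2! permutations times 2^2 sign flips, so |Aut| = 2^2·2! = 8.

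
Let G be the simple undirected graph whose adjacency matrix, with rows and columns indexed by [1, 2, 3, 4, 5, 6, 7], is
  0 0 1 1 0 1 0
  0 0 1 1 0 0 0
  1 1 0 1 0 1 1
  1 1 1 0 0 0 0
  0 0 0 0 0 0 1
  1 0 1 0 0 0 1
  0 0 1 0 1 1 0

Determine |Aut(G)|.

The degree sequence is [3, 2, 5, 3, 1, 3, 3]. Checking the degree-preserving permutations of the vertex set shows that none except the identity preserves every edge, so Aut(G) is trivial.

1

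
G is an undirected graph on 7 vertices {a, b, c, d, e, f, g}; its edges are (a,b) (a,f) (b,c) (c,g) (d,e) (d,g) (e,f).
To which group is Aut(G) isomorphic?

the dihedral group of order 14

Every vertex has degree 2 and the graph is connected, so G is the 7-cycle C_7. C_7 has 7 rotations and 7 reflections, so Aut(C_7) ≅ D_7 of order 14.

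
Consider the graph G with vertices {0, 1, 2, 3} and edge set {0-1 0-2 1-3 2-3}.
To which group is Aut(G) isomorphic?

the hyperoctahedral group B_2

G is 2-regular and bipartite on 2^2 = 4 vertices with girth 4; it is the hypercube graph Q_2. Aut(Q_2) consists of the signed permutations of the 2 coordinate axes: 2! permutations times 2^2 sign flips, so |Aut| = 2^2·2! = 8.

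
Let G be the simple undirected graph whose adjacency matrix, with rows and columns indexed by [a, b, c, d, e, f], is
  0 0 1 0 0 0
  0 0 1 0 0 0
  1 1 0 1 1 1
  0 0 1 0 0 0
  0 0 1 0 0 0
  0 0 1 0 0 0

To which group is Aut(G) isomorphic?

Vertex c has degree 5 and every other vertex has degree 1, so G is the star K_{1,5} with centre c. The 5 leaves are pairwise interchangeable while the centre is fixed, giving Aut(G) = S_5.

S_5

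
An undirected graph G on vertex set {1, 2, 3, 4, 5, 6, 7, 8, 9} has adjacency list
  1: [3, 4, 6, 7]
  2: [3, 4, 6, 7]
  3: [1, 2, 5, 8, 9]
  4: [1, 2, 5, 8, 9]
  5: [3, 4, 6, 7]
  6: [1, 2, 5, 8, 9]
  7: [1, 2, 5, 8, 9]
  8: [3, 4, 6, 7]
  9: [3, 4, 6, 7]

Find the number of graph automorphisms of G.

2880

The vertices split by degree into {3, 4, 6, 7} (degree 5) and {1, 2, 5, 8, 9} (degree 4); every edge runs between the two parts, so G is the complete bipartite graph K_{4,5}. Automorphisms preserve the bipartition setwise (since the parts differ in size) and act as S_5 × S_4 within it; |Aut| = 2880.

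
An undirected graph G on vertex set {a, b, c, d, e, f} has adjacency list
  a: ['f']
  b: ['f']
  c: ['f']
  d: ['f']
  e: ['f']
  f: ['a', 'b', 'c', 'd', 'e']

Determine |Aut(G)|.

120

Vertex f has degree 5 and every other vertex has degree 1, so G is the star K_{1,5} with centre f. The 5 leaves are pairwise interchangeable while the centre is fixed, giving Aut(G) = S_5.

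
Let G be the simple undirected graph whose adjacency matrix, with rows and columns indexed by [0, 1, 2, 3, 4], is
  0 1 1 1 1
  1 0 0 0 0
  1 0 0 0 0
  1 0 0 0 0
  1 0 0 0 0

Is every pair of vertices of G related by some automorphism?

No

Vertex 0 is the only vertex of degree 4, so every automorphism fixes it; G is not vertex-transitive.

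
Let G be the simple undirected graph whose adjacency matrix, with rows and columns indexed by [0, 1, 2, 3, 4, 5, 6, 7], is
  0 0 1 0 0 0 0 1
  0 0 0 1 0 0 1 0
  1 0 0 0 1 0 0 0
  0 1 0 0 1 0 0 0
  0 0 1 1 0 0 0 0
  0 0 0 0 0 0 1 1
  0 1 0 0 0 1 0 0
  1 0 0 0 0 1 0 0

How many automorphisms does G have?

16

G is 2-regular and connected on 8 vertices, i.e. the cycle C_8. C_8 has 8 rotations and 8 reflections, so Aut(C_8) ≅ D_8 of order 16.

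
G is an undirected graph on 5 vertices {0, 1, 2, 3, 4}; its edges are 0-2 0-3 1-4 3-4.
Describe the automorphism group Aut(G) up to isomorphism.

the cyclic group of order 2

The degree sequence is [2, 1, 1, 2, 2]; the two degree-1 vertices 1 and 2 are the ends of a path, so G = P_5. A path has exactly one nontrivial symmetry — reversal — giving Aut(G) of order 2.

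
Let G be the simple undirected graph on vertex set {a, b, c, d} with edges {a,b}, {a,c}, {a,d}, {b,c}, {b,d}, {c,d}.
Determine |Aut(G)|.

24

Every vertex has degree 3, so G is the complete graph K_4. Any permutation of the 4 vertices preserves K_4, so Aut(K_4) = S_4 of order 4! = 24.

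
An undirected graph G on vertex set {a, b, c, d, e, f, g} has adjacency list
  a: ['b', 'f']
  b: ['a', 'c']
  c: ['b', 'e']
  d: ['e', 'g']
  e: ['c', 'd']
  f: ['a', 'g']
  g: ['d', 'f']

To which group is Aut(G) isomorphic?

Every vertex has degree 2 and the graph is connected, so G is the 7-cycle C_7. The automorphisms of the 7-cycle are exactly the symmetries of a regular 7-gon: the dihedral group D_7, |D_7| = 14.

the dihedral group of order 14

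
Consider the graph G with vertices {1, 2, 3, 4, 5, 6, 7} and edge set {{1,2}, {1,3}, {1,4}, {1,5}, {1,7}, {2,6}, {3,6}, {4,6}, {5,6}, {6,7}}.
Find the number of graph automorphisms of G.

The vertices split by degree into {1, 6} (degree 5) and {2, 3, 4, 5, 7} (degree 2); every edge runs between the two parts, so G is the complete bipartite graph K_{2,5}. Automorphisms preserve the bipartition setwise (since the parts differ in size) and act as S_2 × S_5 within it; |Aut| = 240.

240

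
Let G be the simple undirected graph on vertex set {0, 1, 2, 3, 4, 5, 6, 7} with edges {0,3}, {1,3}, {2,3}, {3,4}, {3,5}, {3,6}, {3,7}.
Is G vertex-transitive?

Vertex 3 is the only vertex of degree 7, so every automorphism fixes it; G is not vertex-transitive.

No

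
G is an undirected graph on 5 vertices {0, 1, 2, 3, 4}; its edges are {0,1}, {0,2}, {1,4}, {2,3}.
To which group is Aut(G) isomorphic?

The degree sequence is [2, 2, 2, 1, 1]; the two degree-1 vertices 3 and 4 are the ends of a path, so G = P_5. The only nontrivial automorphism of a path is the end-to-end reflection, so Aut(G) ≅ Z_2.

C_2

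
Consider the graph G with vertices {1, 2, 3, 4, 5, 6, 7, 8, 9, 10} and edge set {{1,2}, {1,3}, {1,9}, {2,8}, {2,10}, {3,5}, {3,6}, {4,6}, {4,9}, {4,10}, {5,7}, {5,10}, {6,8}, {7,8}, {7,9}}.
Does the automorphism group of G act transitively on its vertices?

G is 3-regular on 10 vertices with no triangles and no 4-cycles (girth 5): this is the Petersen graph. It is a classical fact that the Petersen graph has automorphism group S_5 (order 120), arising from its description as the Kneser graph K(5,2). This group acts transitively on the 10 vertices.

Yes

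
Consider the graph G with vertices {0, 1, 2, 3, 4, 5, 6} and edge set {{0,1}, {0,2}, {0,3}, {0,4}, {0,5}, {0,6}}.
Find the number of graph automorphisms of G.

720

Vertex 0 has degree 6 and every other vertex has degree 1, so G is the star K_{1,6} with centre 0. The 6 leaves are pairwise interchangeable while the centre is fixed, giving Aut(G) = S_6.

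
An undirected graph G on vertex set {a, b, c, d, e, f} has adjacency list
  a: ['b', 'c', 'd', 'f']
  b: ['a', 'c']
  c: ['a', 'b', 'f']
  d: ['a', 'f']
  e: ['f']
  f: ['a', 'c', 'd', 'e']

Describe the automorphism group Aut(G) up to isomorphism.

Degrees alone do not determine every vertex (e.g. a and f both have degree 4), but their neighbour-degree multisets differ: N(a) has degrees [2, 2, 3, 4] while N(f) has degrees [1, 2, 3, 4]. Repeating this refinement separates all vertices, so the only automorphism is the identity.

{e}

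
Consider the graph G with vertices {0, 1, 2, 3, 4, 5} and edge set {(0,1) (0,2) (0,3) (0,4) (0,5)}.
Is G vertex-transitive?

Vertex 0 is the only vertex of degree 5, so every automorphism fixes it; G is not vertex-transitive.

No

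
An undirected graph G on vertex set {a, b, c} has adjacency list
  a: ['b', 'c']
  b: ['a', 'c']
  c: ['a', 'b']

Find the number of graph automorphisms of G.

6

All 3 vertices are pairwise adjacent: G = K_3. Every bijection on the vertex set is an automorphism of K_3; hence Aut(K_3) ≅ S_3, order 6.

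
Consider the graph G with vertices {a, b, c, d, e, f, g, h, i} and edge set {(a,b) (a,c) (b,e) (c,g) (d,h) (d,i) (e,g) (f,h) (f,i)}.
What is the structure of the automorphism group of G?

D_4 × D_5

G has two connected components, {a, b, c, e, g} and {d, f, h, i}; each is 2-regular, so G = C_5 ⊔ C_4. The components are non-isomorphic (different sizes), so Aut(G) = Aut(C_4) × Aut(C_5) = D_4 × D_5 of order 8·10 = 80.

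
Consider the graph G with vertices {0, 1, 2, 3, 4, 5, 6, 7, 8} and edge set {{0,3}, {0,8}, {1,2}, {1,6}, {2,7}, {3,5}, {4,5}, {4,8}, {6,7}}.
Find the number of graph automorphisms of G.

80

G has two connected components, {0, 3, 4, 5, 8} and {1, 2, 6, 7}; each is 2-regular, so G = C_5 ⊔ C_4. The components are non-isomorphic (different sizes), so Aut(G) = Aut(C_5) × Aut(C_4) = D_5 × D_4 of order 10·8 = 80.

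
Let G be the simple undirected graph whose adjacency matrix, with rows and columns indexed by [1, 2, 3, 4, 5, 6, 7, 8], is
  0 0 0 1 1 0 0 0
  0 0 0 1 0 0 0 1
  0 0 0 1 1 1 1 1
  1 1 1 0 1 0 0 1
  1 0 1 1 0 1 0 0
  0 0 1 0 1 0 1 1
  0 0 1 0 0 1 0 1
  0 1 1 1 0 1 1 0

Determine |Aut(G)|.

1

Degrees alone do not determine every vertex (e.g. 1 and 2 both have degree 2), but their neighbour-degree multisets differ: N(1) has degrees [4, 5] while N(2) has degrees [5, 5]. Repeating this refinement separates all vertices, so the only automorphism is the identity.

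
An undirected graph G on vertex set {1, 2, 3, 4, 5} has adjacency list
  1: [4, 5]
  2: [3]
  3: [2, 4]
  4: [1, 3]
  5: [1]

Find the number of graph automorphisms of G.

The degree sequence is [2, 1, 2, 2, 1]; the two degree-1 vertices 2 and 5 are the ends of a path, so G = P_5. The only nontrivial automorphism of a path is the end-to-end reflection, so Aut(G) ≅ Z_2.

2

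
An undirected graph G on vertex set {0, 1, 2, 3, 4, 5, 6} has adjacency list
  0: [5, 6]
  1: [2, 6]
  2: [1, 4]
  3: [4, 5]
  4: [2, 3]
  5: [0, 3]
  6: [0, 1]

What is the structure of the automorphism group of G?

the dihedral group of order 14

Every vertex has degree 2 and the graph is connected, so G is the 7-cycle C_7. C_7 has 7 rotations and 7 reflections, so Aut(C_7) ≅ D_7 of order 14.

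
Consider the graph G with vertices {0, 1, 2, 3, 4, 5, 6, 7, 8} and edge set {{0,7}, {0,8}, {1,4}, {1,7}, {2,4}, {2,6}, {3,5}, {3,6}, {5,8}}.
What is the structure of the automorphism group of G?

G is 2-regular and connected on 9 vertices, i.e. the cycle C_9. The automorphisms of the 9-cycle are exactly the symmetries of a regular 9-gon: the dihedral group D_9, |D_9| = 18.

the dihedral group of order 18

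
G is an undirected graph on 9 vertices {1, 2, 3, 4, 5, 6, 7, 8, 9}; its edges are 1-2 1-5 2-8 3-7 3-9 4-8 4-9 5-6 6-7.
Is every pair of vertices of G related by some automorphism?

G is 2-regular and connected on 9 vertices, i.e. the cycle C_9. The automorphisms of the 9-cycle are exactly the symmetries of a regular 9-gon: the dihedral group D_9, |D_9| = 18. This group acts transitively on the 9 vertices.

Yes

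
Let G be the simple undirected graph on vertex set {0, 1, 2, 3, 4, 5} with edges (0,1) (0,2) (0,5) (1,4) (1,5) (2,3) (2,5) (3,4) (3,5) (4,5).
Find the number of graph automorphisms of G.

10

Vertex 5 is the unique vertex of degree 5; the remaining 5 vertices each have degree 3 and induce a cycle, so G is the wheel on 6 vertices with hub 5. Every automorphism fixes the hub and acts on the rim 5-cycle, so Aut(G) ≅ Aut(C_5) = D_5 of order 10.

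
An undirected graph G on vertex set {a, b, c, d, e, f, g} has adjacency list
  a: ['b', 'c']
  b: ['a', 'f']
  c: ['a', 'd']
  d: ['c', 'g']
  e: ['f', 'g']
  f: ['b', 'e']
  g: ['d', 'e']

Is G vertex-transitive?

Yes

Every vertex has degree 2 and the graph is connected, so G is the 7-cycle C_7. C_7 has 7 rotations and 7 reflections, so Aut(C_7) ≅ D_7 of order 14. This group acts transitively on the 7 vertices.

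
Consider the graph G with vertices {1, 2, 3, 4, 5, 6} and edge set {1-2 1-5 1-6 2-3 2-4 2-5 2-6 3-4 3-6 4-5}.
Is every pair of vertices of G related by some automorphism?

No

Vertex 2 is the only vertex of degree 5, so every automorphism fixes it; G is not vertex-transitive.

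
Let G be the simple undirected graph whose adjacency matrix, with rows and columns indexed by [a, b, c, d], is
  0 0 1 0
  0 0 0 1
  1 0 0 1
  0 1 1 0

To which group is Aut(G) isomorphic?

The degree sequence is [1, 1, 2, 2]; the two degree-1 vertices a and b are the ends of a path, so G = P_4. A path has exactly one nontrivial symmetry — reversal — giving Aut(G) of order 2.

C_2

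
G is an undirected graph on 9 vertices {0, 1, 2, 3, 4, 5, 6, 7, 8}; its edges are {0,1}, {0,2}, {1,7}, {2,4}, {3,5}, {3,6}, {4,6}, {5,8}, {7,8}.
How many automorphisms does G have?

G is 2-regular and connected on 9 vertices, i.e. the cycle C_9. The automorphisms of the 9-cycle are exactly the symmetries of a regular 9-gon: the dihedral group D_9, |D_9| = 18.

18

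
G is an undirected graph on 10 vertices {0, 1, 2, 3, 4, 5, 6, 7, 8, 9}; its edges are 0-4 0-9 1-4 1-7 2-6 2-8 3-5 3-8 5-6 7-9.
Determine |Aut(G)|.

G has two connected components, {0, 1, 4, 7, 9} and {2, 3, 5, 6, 8}; each is 2-regular, so G = C_5 ⊔ C_5. With two isomorphic components, Aut(G) = Aut(C_5) ≀ S_2 = (D_5 × D_5) ⋊ Z_2: permute each cycle by D_5, then optionally swap the two cycles. Order 2·(2·5)² = 200.

200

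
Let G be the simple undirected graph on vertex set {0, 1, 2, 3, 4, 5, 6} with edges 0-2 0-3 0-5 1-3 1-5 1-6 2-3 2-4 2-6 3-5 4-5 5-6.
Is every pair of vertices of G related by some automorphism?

Vertex 4 is the only vertex of degree 2, so every automorphism fixes it; G is not vertex-transitive.

No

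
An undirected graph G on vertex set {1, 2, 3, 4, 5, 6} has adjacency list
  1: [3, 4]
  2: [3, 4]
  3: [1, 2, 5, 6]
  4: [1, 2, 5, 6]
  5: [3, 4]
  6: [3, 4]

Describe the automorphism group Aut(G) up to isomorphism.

S_4 × S_2

The vertices split by degree into {3, 4} (degree 4) and {1, 2, 5, 6} (degree 2); every edge runs between the two parts, so G is the complete bipartite graph K_{2,4}. Automorphisms preserve the bipartition setwise (since the parts differ in size) and act as S_4 × S_2 within it; |Aut| = 48.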